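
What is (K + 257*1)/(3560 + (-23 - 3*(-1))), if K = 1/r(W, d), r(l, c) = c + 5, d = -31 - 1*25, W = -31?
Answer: 6553/90270 ≈ 0.072593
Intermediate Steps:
d = -56 (d = -31 - 25 = -56)
r(l, c) = 5 + c
K = -1/51 (K = 1/(5 - 56) = 1/(-51) = -1/51 ≈ -0.019608)
(K + 257*1)/(3560 + (-23 - 3*(-1))) = (-1/51 + 257*1)/(3560 + (-23 - 3*(-1))) = (-1/51 + 257)/(3560 + (-23 + 3)) = 13106/(51*(3560 - 20)) = (13106/51)/3540 = (13106/51)*(1/3540) = 6553/90270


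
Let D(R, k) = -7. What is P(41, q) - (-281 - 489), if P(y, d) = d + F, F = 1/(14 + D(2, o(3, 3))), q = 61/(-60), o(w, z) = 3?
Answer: 323033/420 ≈ 769.13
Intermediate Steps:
q = -61/60 (q = 61*(-1/60) = -61/60 ≈ -1.0167)
F = ⅐ (F = 1/(14 - 7) = 1/7 = ⅐ ≈ 0.14286)
P(y, d) = ⅐ + d (P(y, d) = d + ⅐ = ⅐ + d)
P(41, q) - (-281 - 489) = (⅐ - 61/60) - (-281 - 489) = -367/420 - 1*(-770) = -367/420 + 770 = 323033/420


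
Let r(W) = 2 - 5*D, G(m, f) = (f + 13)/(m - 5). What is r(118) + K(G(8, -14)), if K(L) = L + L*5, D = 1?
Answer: -5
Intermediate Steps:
G(m, f) = (13 + f)/(-5 + m)
K(L) = 6*L (K(L) = L + 5*L = 6*L)
r(W) = -3 (r(W) = 2 - 5*1 = 2 - 5 = -3)
r(118) + K(G(8, -14)) = -3 + 6*((13 - 14)/(-5 + 8)) = -3 + 6*(-1/3) = -3 + 6*((⅓)*(-1)) = -3 + 6*(-⅓) = -3 - 2 = -5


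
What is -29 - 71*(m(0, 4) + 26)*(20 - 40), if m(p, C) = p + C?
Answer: 42571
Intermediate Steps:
m(p, C) = C + p
-29 - 71*(m(0, 4) + 26)*(20 - 40) = -29 - 71*((4 + 0) + 26)*(20 - 40) = -29 - 71*(4 + 26)*(-20) = -29 - 2130*(-20) = -29 - 71*(-600) = -29 + 42600 = 42571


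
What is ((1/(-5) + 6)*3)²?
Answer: 7569/25 ≈ 302.76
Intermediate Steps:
((1/(-5) + 6)*3)² = ((1*(-⅕) + 6)*3)² = ((-⅕ + 6)*3)² = ((29/5)*3)² = (87/5)² = 7569/25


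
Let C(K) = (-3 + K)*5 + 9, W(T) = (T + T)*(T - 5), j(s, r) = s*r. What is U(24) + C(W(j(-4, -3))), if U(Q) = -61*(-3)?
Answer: 1017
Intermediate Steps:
j(s, r) = r*s
U(Q) = 183
W(T) = 2*T*(-5 + T) (W(T) = (2*T)*(-5 + T) = 2*T*(-5 + T))
C(K) = -6 + 5*K (C(K) = (-15 + 5*K) + 9 = -6 + 5*K)
U(24) + C(W(j(-4, -3))) = 183 + (-6 + 5*(2*(-3*(-4))*(-5 - 3*(-4)))) = 183 + (-6 + 5*(2*12*(-5 + 12))) = 183 + (-6 + 5*(2*12*7)) = 183 + (-6 + 5*168) = 183 + (-6 + 840) = 183 + 834 = 1017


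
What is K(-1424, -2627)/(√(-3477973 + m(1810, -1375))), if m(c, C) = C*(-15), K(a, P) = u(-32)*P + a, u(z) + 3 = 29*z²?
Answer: 78004935*I*√864337/1728674 ≈ 41952.0*I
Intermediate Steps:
u(z) = -3 + 29*z²
K(a, P) = a + 29693*P (K(a, P) = (-3 + 29*(-32)²)*P + a = (-3 + 29*1024)*P + a = (-3 + 29696)*P + a = 29693*P + a = a + 29693*P)
m(c, C) = -15*C
K(-1424, -2627)/(√(-3477973 + m(1810, -1375))) = (-1424 + 29693*(-2627))/(√(-3477973 - 15*(-1375))) = (-1424 - 78003511)/(√(-3477973 + 20625)) = -78004935*(-I*√864337/1728674) = -(-78004935)*I*√864337/1728674 = 78004935*I*√864337/1728674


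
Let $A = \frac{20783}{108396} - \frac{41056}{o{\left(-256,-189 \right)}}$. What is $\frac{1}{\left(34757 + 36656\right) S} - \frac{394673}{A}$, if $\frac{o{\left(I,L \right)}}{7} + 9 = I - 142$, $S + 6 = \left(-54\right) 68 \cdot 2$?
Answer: $- \frac{63974623587047886247543}{2366980280860873650} \approx -27028.0$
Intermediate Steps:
$S = -7350$ ($S = -6 + \left(-54\right) 68 \cdot 2 = -6 - 7344 = -7350$)
$o{\left(I,L \right)} = -1057 + 7 I$ ($o{\left(I,L \right)} = -63 + 7 \left(I - 142\right) = -63 + 7 \left(-142 + I\right) = -63 + \left(-994 + 7 I\right) = -1057 + 7 I$)
$A = \frac{4509516943}{308820204}$ ($A = \frac{20783}{108396} - \frac{41056}{-1057 + 7 \left(-256\right)} = 20783 \cdot \frac{1}{108396} - \frac{41056}{-1057 - 1792} = \frac{20783}{108396} - \frac{41056}{-2849} = \frac{20783}{108396} - - \frac{41056}{2849} = \frac{20783}{108396} + \frac{41056}{2849} = \frac{4509516943}{308820204} \approx 14.602$)
$\frac{1}{\left(34757 + 36656\right) S} - \frac{394673}{A} = \frac{1}{\left(34757 + 36656\right) \left(-7350\right)} - \frac{394673}{\frac{4509516943}{308820204}} = \frac{1}{71413} \left(- \frac{1}{7350}\right) - \frac{121882996373292}{4509516943} = - \frac{1}{524885550} - \frac{121882996373292}{4509516943} = - \frac{63974623587047886247543}{2366980280860873650}$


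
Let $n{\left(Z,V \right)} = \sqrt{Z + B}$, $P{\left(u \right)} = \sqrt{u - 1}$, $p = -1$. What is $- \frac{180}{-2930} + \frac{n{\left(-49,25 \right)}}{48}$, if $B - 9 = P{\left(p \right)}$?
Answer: $\frac{18}{293} + \frac{\sqrt{-40 + i \sqrt{2}}}{48} \approx 0.063762 + 0.13178 i$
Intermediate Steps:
$P{\left(u \right)} = \sqrt{-1 + u}$
$B = 9 + i \sqrt{2}$ ($B = 9 + \sqrt{-1 - 1} = 9 + \sqrt{-2} = 9 + i \sqrt{2} \approx 9.0 + 1.4142 i$)
$n{\left(Z,V \right)} = \sqrt{9 + Z + i \sqrt{2}}$ ($n{\left(Z,V \right)} = \sqrt{Z + \left(9 + i \sqrt{2}\right)} = \sqrt{9 + Z + i \sqrt{2}}$)
$- \frac{180}{-2930} + \frac{n{\left(-49,25 \right)}}{48} = - \frac{180}{-2930} + \frac{\sqrt{9 - 49 + i \sqrt{2}}}{48} = \left(-180\right) \left(- \frac{1}{2930}\right) + \sqrt{-40 + i \sqrt{2}} \cdot \frac{1}{48} = \frac{18}{293} + \frac{\sqrt{-40 + i \sqrt{2}}}{48}$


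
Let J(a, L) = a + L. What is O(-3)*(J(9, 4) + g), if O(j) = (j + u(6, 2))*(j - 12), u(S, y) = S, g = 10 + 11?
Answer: -1530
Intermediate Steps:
g = 21
J(a, L) = L + a
O(j) = (-12 + j)*(6 + j) (O(j) = (j + 6)*(j - 12) = (6 + j)*(-12 + j) = (-12 + j)*(6 + j))
O(-3)*(J(9, 4) + g) = (-72 + (-3)² - 6*(-3))*((4 + 9) + 21) = (-72 + 9 + 18)*(13 + 21) = -45*34 = -1530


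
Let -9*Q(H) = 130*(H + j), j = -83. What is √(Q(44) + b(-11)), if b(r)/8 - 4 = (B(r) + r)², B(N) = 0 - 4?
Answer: √21558/3 ≈ 48.942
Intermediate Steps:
Q(H) = 10790/9 - 130*H/9 (Q(H) = -130*(H - 83)/9 = -130*(-83 + H)/9 = -(-10790 + 130*H)/9 = 10790/9 - 130*H/9)
B(N) = -4
b(r) = 32 + 8*(-4 + r)²
√(Q(44) + b(-11)) = √((10790/9 - 130/9*44) + (32 + 8*(-4 - 11)²)) = √((10790/9 - 5720/9) + (32 + 8*(-15)²)) = √(1690/3 + (32 + 8*225)) = √(1690/3 + (32 + 1800)) = √(1690/3 + 1832) = √(7186/3) = √21558/3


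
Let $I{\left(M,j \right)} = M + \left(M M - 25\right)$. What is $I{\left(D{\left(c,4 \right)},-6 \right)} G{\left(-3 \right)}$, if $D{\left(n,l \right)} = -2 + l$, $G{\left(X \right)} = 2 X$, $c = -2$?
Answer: $114$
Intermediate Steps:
$I{\left(M,j \right)} = -25 + M + M^{2}$ ($I{\left(M,j \right)} = M + \left(M^{2} - 25\right) = M + \left(-25 + M^{2}\right) = -25 + M + M^{2}$)
$I{\left(D{\left(c,4 \right)},-6 \right)} G{\left(-3 \right)} = \left(-25 + \left(-2 + 4\right) + \left(-2 + 4\right)^{2}\right) 2 \left(-3\right) = \left(-25 + 2 + 2^{2}\right) \left(-6\right) = \left(-25 + 2 + 4\right) \left(-6\right) = \left(-19\right) \left(-6\right) = 114$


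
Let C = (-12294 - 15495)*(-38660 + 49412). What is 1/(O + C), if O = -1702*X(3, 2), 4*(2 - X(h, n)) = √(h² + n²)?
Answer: -1195162928/357103606106968683 - 1702*√13/357103606106968683 ≈ -3.3468e-9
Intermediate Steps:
X(h, n) = 2 - √(h² + n²)/4
O = -3404 + 851*√13/2 (O = -1702*(2 - √(3² + 2²)/4) = -1702*(2 - √(9 + 4)/4) = -1702*(2 - √13/4) = -3404 + 851*√13/2 ≈ -1869.8)
C = -298787328 (C = -27789*10752 = -298787328)
1/(O + C) = 1/((-3404 + 851*√13/2) - 298787328) = 1/(-298790732 + 851*√13/2)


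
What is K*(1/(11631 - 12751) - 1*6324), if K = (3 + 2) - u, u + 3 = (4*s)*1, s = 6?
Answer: 7082881/70 ≈ 1.0118e+5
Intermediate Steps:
u = 21 (u = -3 + (4*6)*1 = -3 + 24*1 = -3 + 24 = 21)
K = -16 (K = (3 + 2) - 1*21 = 5 - 21 = -16)
K*(1/(11631 - 12751) - 1*6324) = -16*(1/(11631 - 12751) - 1*6324) = -16*(1/(-1120) - 6324) = -16*(-1/1120 - 6324) = -16*(-7082881/1120) = 7082881/70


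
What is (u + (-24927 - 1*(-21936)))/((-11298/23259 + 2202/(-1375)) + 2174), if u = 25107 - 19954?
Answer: 501037625/503334889 ≈ 0.99544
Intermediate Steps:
u = 5153
(u + (-24927 - 1*(-21936)))/((-11298/23259 + 2202/(-1375)) + 2174) = (5153 + (-24927 - 1*(-21936)))/((-11298/23259 + 2202/(-1375)) + 2174) = (5153 + (-24927 + 21936))/((-11298*1/23259 + 2202*(-1/1375)) + 2174) = (5153 - 2991)/((-3766/7753 - 2202/1375) + 2174) = 2162/(-22250356/10660375 + 2174) = 2162/(23153404894/10660375) = 2162*(10660375/23153404894) = 501037625/503334889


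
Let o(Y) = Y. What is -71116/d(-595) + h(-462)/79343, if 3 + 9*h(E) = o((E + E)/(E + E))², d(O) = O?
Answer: 50783009902/424881765 ≈ 119.52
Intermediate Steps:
h(E) = -2/9 (h(E) = -⅓ + ((E + E)/(E + E))²/9 = -⅓ + ((2*E)/((2*E)))²/9 = -⅓ + ((2*E)*(1/(2*E)))²/9 = -⅓ + (⅑)*1² = -⅓ + (⅑)*1 = -⅓ + ⅑ = -2/9)
-71116/d(-595) + h(-462)/79343 = -71116/(-595) - 2/9/79343 = -71116*(-1/595) - 2/9*1/79343 = 71116/595 - 2/714087 = 50783009902/424881765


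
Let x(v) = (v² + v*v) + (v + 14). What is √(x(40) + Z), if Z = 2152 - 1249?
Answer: √4157 ≈ 64.475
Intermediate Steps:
x(v) = 14 + v + 2*v² (x(v) = (v² + v²) + (14 + v) = 2*v² + (14 + v) = 14 + v + 2*v²)
Z = 903
√(x(40) + Z) = √((14 + 40 + 2*40²) + 903) = √((14 + 40 + 2*1600) + 903) = √((14 + 40 + 3200) + 903) = √(3254 + 903) = √4157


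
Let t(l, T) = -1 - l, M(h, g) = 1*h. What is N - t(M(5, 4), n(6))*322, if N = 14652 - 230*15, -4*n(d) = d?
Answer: 13134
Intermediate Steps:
n(d) = -d/4
M(h, g) = h
N = 11202 (N = 14652 - 1*3450 = 14652 - 3450 = 11202)
N - t(M(5, 4), n(6))*322 = 11202 - (-1 - 1*5)*322 = 11202 - (-1 - 5)*322 = 11202 - (-6)*322 = 11202 - 1*(-1932) = 11202 + 1932 = 13134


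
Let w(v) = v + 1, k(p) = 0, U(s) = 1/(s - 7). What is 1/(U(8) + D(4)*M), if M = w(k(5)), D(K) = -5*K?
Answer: -1/19 ≈ -0.052632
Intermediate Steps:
U(s) = 1/(-7 + s)
w(v) = 1 + v
M = 1 (M = 1 + 0 = 1)
1/(U(8) + D(4)*M) = 1/(1/(-7 + 8) - 5*4*1) = 1/(1/1 - 20*1) = 1/(1 - 20) = 1/(-19) = -1/19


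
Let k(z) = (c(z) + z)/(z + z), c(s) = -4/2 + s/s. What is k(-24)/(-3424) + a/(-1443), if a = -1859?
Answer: 7833187/6081024 ≈ 1.2881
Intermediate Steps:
c(s) = -1 (c(s) = -4*½ + 1 = -2 + 1 = -1)
k(z) = (-1 + z)/(2*z) (k(z) = (-1 + z)/(z + z) = (-1 + z)/((2*z)) = (-1 + z)*(1/(2*z)) = (-1 + z)/(2*z))
k(-24)/(-3424) + a/(-1443) = ((½)*(-1 - 24)/(-24))/(-3424) - 1859/(-1443) = ((½)*(-1/24)*(-25))*(-1/3424) - 1859*(-1/1443) = (25/48)*(-1/3424) + 143/111 = -25/164352 + 143/111 = 7833187/6081024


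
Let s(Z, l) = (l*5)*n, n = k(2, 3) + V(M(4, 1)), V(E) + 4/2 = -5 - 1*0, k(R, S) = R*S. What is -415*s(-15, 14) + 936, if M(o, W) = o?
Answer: 29986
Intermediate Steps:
V(E) = -7 (V(E) = -2 + (-5 - 1*0) = -2 + (-5 + 0) = -2 - 5 = -7)
n = -1 (n = 2*3 - 7 = 6 - 7 = -1)
s(Z, l) = -5*l (s(Z, l) = (l*5)*(-1) = (5*l)*(-1) = -5*l)
-415*s(-15, 14) + 936 = -(-2075)*14 + 936 = -415*(-70) + 936 = 29050 + 936 = 29986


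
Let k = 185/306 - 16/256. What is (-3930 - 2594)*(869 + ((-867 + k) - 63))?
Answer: 241389631/612 ≈ 3.9443e+5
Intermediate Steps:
k = 1327/2448 (k = 185*(1/306) - 16*1/256 = 185/306 - 1/16 = 1327/2448 ≈ 0.54208)
(-3930 - 2594)*(869 + ((-867 + k) - 63)) = (-3930 - 2594)*(869 + ((-867 + 1327/2448) - 63)) = -6524*(869 + (-2121089/2448 - 63)) = -6524*(869 - 2275313/2448) = -6524*(-148001/2448) = 241389631/612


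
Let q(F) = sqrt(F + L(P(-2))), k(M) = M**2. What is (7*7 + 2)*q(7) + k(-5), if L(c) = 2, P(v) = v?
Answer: 178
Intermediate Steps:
q(F) = sqrt(2 + F) (q(F) = sqrt(F + 2) = sqrt(2 + F))
(7*7 + 2)*q(7) + k(-5) = (7*7 + 2)*sqrt(2 + 7) + (-5)**2 = (49 + 2)*sqrt(9) + 25 = 51*3 + 25 = 153 + 25 = 178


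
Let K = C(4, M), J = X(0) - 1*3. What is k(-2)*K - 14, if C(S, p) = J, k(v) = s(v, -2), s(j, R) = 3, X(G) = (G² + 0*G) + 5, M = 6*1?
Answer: -8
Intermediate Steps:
M = 6
X(G) = 5 + G² (X(G) = (G² + 0) + 5 = G² + 5 = 5 + G²)
k(v) = 3
J = 2 (J = (5 + 0²) - 1*3 = (5 + 0) - 3 = 5 - 3 = 2)
C(S, p) = 2
K = 2
k(-2)*K - 14 = 3*2 - 14 = 6 - 14 = -8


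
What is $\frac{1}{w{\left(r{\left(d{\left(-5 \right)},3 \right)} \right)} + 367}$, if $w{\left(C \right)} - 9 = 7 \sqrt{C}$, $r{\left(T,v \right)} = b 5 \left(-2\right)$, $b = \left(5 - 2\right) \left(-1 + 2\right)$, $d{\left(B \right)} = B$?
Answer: $\frac{188}{71423} - \frac{7 i \sqrt{30}}{142846} \approx 0.0026322 - 0.0002684 i$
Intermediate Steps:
$b = 3$ ($b = 3 \cdot 1 = 3$)
$r{\left(T,v \right)} = -30$ ($r{\left(T,v \right)} = 3 \cdot 5 \left(-2\right) = 15 \left(-2\right) = -30$)
$w{\left(C \right)} = 9 + 7 \sqrt{C}$
$\frac{1}{w{\left(r{\left(d{\left(-5 \right)},3 \right)} \right)} + 367} = \frac{1}{\left(9 + 7 \sqrt{-30}\right) + 367} = \frac{1}{\left(9 + 7 i \sqrt{30}\right) + 367} = \frac{1}{376 + 7 i \sqrt{30}}$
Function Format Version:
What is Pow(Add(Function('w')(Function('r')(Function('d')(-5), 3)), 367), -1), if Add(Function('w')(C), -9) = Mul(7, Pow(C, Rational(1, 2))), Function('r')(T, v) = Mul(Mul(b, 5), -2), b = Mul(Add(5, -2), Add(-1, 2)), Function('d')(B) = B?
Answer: Add(Rational(188, 71423), Mul(Rational(-7, 142846), I, Pow(30, Rational(1, 2)))) ≈ Add(0.0026322, Mul(-0.00026840, I))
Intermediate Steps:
b = 3 (b = Mul(3, 1) = 3)
Function('r')(T, v) = -30 (Function('r')(T, v) = Mul(Mul(3, 5), -2) = Mul(15, -2) = -30)
Function('w')(C) = Add(9, Mul(7, Pow(C, Rational(1, 2))))
Pow(Add(Function('w')(Function('r')(Function('d')(-5), 3)), 367), -1) = Pow(Add(Add(9, Mul(7, Pow(-30, Rational(1, 2)))), 367), -1) = Pow(Add(Add(9, Mul(7, Mul(I, Pow(30, Rational(1, 2))))), 367), -1) = Pow(Add(Add(9, Mul(7, I, Pow(30, Rational(1, 2)))), 367), -1) = Pow(Add(376, Mul(7, I, Pow(30, Rational(1, 2)))), -1)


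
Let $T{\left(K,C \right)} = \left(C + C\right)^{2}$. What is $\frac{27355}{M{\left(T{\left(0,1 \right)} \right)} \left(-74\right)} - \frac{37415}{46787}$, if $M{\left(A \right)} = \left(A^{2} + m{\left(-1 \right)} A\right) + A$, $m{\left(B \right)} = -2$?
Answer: $- \frac{1313082905}{41546856} \approx -31.605$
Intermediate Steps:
$T{\left(K,C \right)} = 4 C^{2}$ ($T{\left(K,C \right)} = \left(2 C\right)^{2} = 4 C^{2}$)
$M{\left(A \right)} = A^{2} - A$ ($M{\left(A \right)} = \left(A^{2} - 2 A\right) + A = A^{2} - A$)
$\frac{27355}{M{\left(T{\left(0,1 \right)} \right)} \left(-74\right)} - \frac{37415}{46787} = \frac{27355}{4 \cdot 1^{2} \left(-1 + 4 \cdot 1^{2}\right) \left(-74\right)} - \frac{37415}{46787} = \frac{27355}{4 \cdot 1 \left(-1 + 4 \cdot 1\right) \left(-74\right)} - \frac{37415}{46787} = \frac{27355}{4 \left(-1 + 4\right) \left(-74\right)} - \frac{37415}{46787} = \frac{27355}{4 \cdot 3 \left(-74\right)} - \frac{37415}{46787} = \frac{27355}{12 \left(-74\right)} - \frac{37415}{46787} = \frac{27355}{-888} - \frac{37415}{46787} = 27355 \left(- \frac{1}{888}\right) - \frac{37415}{46787} = - \frac{27355}{888} - \frac{37415}{46787} = - \frac{1313082905}{41546856}$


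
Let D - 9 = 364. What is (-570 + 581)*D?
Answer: 4103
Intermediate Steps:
D = 373 (D = 9 + 364 = 373)
(-570 + 581)*D = (-570 + 581)*373 = 11*373 = 4103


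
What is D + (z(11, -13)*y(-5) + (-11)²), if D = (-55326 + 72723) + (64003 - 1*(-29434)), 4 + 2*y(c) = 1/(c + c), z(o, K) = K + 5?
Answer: 554857/5 ≈ 1.1097e+5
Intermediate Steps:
z(o, K) = 5 + K
y(c) = -2 + 1/(4*c) (y(c) = -2 + 1/(2*(c + c)) = -2 + 1/(2*((2*c))) = -2 + (1/(2*c))/2 = -2 + 1/(4*c))
D = 110834 (D = 17397 + (64003 + 29434) = 17397 + 93437 = 110834)
D + (z(11, -13)*y(-5) + (-11)²) = 110834 + ((5 - 13)*(-2 + (¼)/(-5)) + (-11)²) = 110834 + (-8*(-2 + (¼)*(-⅕)) + 121) = 110834 + (-8*(-2 - 1/20) + 121) = 110834 + (-8*(-41/20) + 121) = 110834 + (82/5 + 121) = 110834 + 687/5 = 554857/5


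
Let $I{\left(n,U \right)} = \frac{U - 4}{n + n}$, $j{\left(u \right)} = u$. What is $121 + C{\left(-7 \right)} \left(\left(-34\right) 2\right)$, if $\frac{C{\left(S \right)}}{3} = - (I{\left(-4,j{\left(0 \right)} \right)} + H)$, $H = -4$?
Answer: $-593$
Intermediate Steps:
$I{\left(n,U \right)} = \frac{-4 + U}{2 n}$
$C{\left(S \right)} = \frac{21}{2}$ ($C{\left(S \right)} = 3 \left(- (\frac{-4 + 0}{2 \left(-4\right)} - 4)\right) = 3 \left(- (\frac{1}{2} \left(- \frac{1}{4}\right) \left(-4\right) - 4)\right) = 3 \left(- (\frac{1}{2} - 4)\right) = 3 \left(\left(-1\right) \left(- \frac{7}{2}\right)\right) = 3 \cdot \frac{7}{2} = \frac{21}{2}$)
$121 + C{\left(-7 \right)} \left(\left(-34\right) 2\right) = 121 + \frac{21 \left(\left(-34\right) 2\right)}{2} = 121 + \frac{21}{2} \left(-68\right) = 121 - 714 = -593$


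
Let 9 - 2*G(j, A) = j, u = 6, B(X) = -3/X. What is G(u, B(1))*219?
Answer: 657/2 ≈ 328.50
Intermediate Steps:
G(j, A) = 9/2 - j/2
G(u, B(1))*219 = (9/2 - 1/2*6)*219 = (9/2 - 3)*219 = (3/2)*219 = 657/2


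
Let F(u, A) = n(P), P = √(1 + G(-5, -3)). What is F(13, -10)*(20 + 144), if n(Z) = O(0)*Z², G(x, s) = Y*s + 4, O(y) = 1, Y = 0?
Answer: 820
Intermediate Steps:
G(x, s) = 4 (G(x, s) = 0*s + 4 = 0 + 4 = 4)
P = √5 (P = √(1 + 4) = √5 ≈ 2.2361)
n(Z) = Z² (n(Z) = 1*Z² = Z²)
F(u, A) = 5 (F(u, A) = (√5)² = 5)
F(13, -10)*(20 + 144) = 5*(20 + 144) = 5*164 = 820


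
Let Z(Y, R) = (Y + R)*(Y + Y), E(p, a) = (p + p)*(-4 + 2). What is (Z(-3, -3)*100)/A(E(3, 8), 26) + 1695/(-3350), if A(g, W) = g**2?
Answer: 16411/670 ≈ 24.494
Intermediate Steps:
E(p, a) = -4*p (E(p, a) = (2*p)*(-2) = -4*p)
Z(Y, R) = 2*Y*(R + Y) (Z(Y, R) = (R + Y)*(2*Y) = 2*Y*(R + Y))
(Z(-3, -3)*100)/A(E(3, 8), 26) + 1695/(-3350) = ((2*(-3)*(-3 - 3))*100)/((-4*3)**2) + 1695/(-3350) = ((2*(-3)*(-6))*100)/((-12)**2) + 1695*(-1/3350) = (36*100)/144 - 339/670 = 3600*(1/144) - 339/670 = 25 - 339/670 = 16411/670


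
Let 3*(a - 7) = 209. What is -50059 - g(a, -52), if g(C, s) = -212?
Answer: -49847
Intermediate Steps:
a = 230/3 (a = 7 + (⅓)*209 = 7 + 209/3 = 230/3 ≈ 76.667)
-50059 - g(a, -52) = -50059 - 1*(-212) = -50059 + 212 = -49847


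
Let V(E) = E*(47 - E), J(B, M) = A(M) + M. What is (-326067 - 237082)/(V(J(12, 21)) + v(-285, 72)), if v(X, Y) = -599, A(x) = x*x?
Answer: 563149/192329 ≈ 2.9281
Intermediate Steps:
A(x) = x**2
J(B, M) = M + M**2 (J(B, M) = M**2 + M = M + M**2)
(-326067 - 237082)/(V(J(12, 21)) + v(-285, 72)) = (-326067 - 237082)/((21*(1 + 21))*(47 - 21*(1 + 21)) - 599) = -563149/((21*22)*(47 - 21*22) - 599) = -563149/(462*(47 - 1*462) - 599) = -563149/(462*(47 - 462) - 599) = -563149/(462*(-415) - 599) = -563149/(-191730 - 599) = -563149/(-192329) = -563149*(-1/192329) = 563149/192329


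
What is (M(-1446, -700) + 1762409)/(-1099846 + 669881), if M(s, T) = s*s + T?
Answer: -770525/85993 ≈ -8.9603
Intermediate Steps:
M(s, T) = T + s² (M(s, T) = s² + T = T + s²)
(M(-1446, -700) + 1762409)/(-1099846 + 669881) = ((-700 + (-1446)²) + 1762409)/(-1099846 + 669881) = ((-700 + 2090916) + 1762409)/(-429965) = (2090216 + 1762409)*(-1/429965) = 3852625*(-1/429965) = -770525/85993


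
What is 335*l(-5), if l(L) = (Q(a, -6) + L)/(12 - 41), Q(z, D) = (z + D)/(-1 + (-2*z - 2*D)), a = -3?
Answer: 31490/493 ≈ 63.874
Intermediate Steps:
Q(z, D) = (D + z)/(-1 - 2*D - 2*z) (Q(z, D) = (D + z)/(-1 + (-2*D - 2*z)) = (D + z)/(-1 - 2*D - 2*z))
l(L) = 9/493 - L/29 (l(L) = ((-1*(-6) - 1*(-3))/(1 + 2*(-6) + 2*(-3)) + L)/(12 - 41) = ((6 + 3)/(1 - 12 - 6) + L)/(-29) = (9/(-17) + L)*(-1/29) = (-1/17*9 + L)*(-1/29) = (-9/17 + L)*(-1/29) = 9/493 - L/29)
335*l(-5) = 335*(9/493 - 1/29*(-5)) = 335*(9/493 + 5/29) = 335*(94/493) = 31490/493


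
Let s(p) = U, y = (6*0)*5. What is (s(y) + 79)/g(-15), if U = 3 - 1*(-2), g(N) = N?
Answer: -28/5 ≈ -5.6000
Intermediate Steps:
y = 0 (y = 0*5 = 0)
U = 5 (U = 3 + 2 = 5)
s(p) = 5
(s(y) + 79)/g(-15) = (5 + 79)/(-15) = 84*(-1/15) = -28/5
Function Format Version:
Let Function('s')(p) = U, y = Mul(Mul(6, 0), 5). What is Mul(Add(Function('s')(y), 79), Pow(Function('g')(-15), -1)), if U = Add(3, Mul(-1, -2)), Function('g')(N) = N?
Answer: Rational(-28, 5) ≈ -5.6000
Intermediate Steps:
y = 0 (y = Mul(0, 5) = 0)
U = 5 (U = Add(3, 2) = 5)
Function('s')(p) = 5
Mul(Add(Function('s')(y), 79), Pow(Function('g')(-15), -1)) = Mul(Add(5, 79), Pow(-15, -1)) = Mul(84, Rational(-1, 15)) = Rational(-28, 5)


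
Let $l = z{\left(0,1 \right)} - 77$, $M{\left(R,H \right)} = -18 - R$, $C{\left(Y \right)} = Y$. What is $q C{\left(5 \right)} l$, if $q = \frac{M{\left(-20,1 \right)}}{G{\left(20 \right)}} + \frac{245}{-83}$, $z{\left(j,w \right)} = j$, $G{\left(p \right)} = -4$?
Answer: $\frac{220605}{166} \approx 1328.9$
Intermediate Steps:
$q = - \frac{573}{166}$ ($q = \frac{-18 - -20}{-4} + \frac{245}{-83} = \left(-18 + 20\right) \left(- \frac{1}{4}\right) + 245 \left(- \frac{1}{83}\right) = 2 \left(- \frac{1}{4}\right) - \frac{245}{83} = - \frac{1}{2} - \frac{245}{83} = - \frac{573}{166} \approx -3.4518$)
$l = -77$ ($l = 0 - 77 = -77$)
$q C{\left(5 \right)} l = \left(- \frac{573}{166}\right) 5 \left(-77\right) = \left(- \frac{2865}{166}\right) \left(-77\right) = \frac{220605}{166}$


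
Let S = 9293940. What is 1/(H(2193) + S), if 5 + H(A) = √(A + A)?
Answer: 9293935/86377227779839 - √4386/86377227779839 ≈ 1.0760e-7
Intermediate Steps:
H(A) = -5 + √2*√A (H(A) = -5 + √(A + A) = -5 + √(2*A) = -5 + √2*√A)
1/(H(2193) + S) = 1/((-5 + √2*√2193) + 9293940) = 1/((-5 + √4386) + 9293940) = 1/(9293935 + √4386)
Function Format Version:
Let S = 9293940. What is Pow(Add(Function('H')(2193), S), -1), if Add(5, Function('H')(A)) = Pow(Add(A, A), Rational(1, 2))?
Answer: Add(Rational(9293935, 86377227779839), Mul(Rational(-1, 86377227779839), Pow(4386, Rational(1, 2)))) ≈ 1.0760e-7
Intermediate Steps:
Function('H')(A) = Add(-5, Mul(Pow(2, Rational(1, 2)), Pow(A, Rational(1, 2)))) (Function('H')(A) = Add(-5, Pow(Add(A, A), Rational(1, 2))) = Add(-5, Pow(Mul(2, A), Rational(1, 2))) = Add(-5, Mul(Pow(2, Rational(1, 2)), Pow(A, Rational(1, 2)))))
Pow(Add(Function('H')(2193), S), -1) = Pow(Add(Add(-5, Mul(Pow(2, Rational(1, 2)), Pow(2193, Rational(1, 2)))), 9293940), -1) = Pow(Add(Add(-5, Pow(4386, Rational(1, 2))), 9293940), -1) = Pow(Add(9293935, Pow(4386, Rational(1, 2))), -1)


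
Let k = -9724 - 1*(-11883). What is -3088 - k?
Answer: -5247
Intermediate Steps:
k = 2159 (k = -9724 + 11883 = 2159)
-3088 - k = -3088 - 1*2159 = -3088 - 2159 = -5247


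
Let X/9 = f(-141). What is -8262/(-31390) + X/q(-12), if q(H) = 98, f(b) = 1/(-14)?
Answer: 5526477/21533540 ≈ 0.25665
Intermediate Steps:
f(b) = -1/14
X = -9/14 (X = 9*(-1/14) = -9/14 ≈ -0.64286)
-8262/(-31390) + X/q(-12) = -8262/(-31390) - 9/14/98 = -8262*(-1/31390) - 9/14*1/98 = 4131/15695 - 9/1372 = 5526477/21533540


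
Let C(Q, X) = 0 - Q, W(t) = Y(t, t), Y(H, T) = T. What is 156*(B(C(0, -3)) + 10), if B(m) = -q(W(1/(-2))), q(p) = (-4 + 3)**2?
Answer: 1404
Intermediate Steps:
W(t) = t
q(p) = 1 (q(p) = (-1)**2 = 1)
C(Q, X) = -Q
B(m) = -1 (B(m) = -1*1 = -1)
156*(B(C(0, -3)) + 10) = 156*(-1 + 10) = 156*9 = 1404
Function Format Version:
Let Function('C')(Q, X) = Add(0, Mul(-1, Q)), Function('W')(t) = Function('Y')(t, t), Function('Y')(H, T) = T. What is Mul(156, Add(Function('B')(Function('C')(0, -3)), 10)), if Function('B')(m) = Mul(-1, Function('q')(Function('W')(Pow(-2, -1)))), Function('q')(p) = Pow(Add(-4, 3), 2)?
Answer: 1404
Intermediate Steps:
Function('W')(t) = t
Function('q')(p) = 1 (Function('q')(p) = Pow(-1, 2) = 1)
Function('C')(Q, X) = Mul(-1, Q)
Function('B')(m) = -1 (Function('B')(m) = Mul(-1, 1) = -1)
Mul(156, Add(Function('B')(Function('C')(0, -3)), 10)) = Mul(156, Add(-1, 10)) = Mul(156, 9) = 1404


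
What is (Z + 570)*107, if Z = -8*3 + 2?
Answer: 58636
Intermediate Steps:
Z = -22 (Z = -24 + 2 = -22)
(Z + 570)*107 = (-22 + 570)*107 = 548*107 = 58636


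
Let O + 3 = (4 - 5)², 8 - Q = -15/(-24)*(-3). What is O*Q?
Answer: -79/4 ≈ -19.750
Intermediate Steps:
Q = 79/8 (Q = 8 - (-15/(-24))*(-3) = 8 - (-15*(-1/24))*(-3) = 8 - 5*(-3)/8 = 8 - 1*(-15/8) = 8 + 15/8 = 79/8 ≈ 9.8750)
O = -2 (O = -3 + (4 - 5)² = -3 + (-1)² = -3 + 1 = -2)
O*Q = -2*79/8 = -79/4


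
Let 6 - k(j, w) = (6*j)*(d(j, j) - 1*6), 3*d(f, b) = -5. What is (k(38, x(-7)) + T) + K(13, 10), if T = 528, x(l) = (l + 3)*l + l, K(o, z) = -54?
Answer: 2228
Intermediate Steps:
d(f, b) = -5/3 (d(f, b) = (1/3)*(-5) = -5/3)
x(l) = l + l*(3 + l) (x(l) = (3 + l)*l + l = l*(3 + l) + l = l + l*(3 + l))
k(j, w) = 6 + 46*j (k(j, w) = 6 - 6*j*(-5/3 - 1*6) = 6 - 6*j*(-5/3 - 6) = 6 - 6*j*(-23)/3 = 6 - (-46)*j = 6 + 46*j)
(k(38, x(-7)) + T) + K(13, 10) = ((6 + 46*38) + 528) - 54 = ((6 + 1748) + 528) - 54 = (1754 + 528) - 54 = 2282 - 54 = 2228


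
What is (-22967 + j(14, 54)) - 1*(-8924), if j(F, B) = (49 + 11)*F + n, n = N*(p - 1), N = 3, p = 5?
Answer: -13191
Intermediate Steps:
n = 12 (n = 3*(5 - 1) = 3*4 = 12)
j(F, B) = 12 + 60*F (j(F, B) = (49 + 11)*F + 12 = 60*F + 12 = 12 + 60*F)
(-22967 + j(14, 54)) - 1*(-8924) = (-22967 + (12 + 60*14)) - 1*(-8924) = (-22967 + (12 + 840)) + 8924 = (-22967 + 852) + 8924 = -22115 + 8924 = -13191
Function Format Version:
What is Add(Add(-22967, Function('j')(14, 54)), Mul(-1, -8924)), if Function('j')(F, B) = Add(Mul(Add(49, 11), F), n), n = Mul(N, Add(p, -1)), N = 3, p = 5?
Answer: -13191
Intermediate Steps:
n = 12 (n = Mul(3, Add(5, -1)) = Mul(3, 4) = 12)
Function('j')(F, B) = Add(12, Mul(60, F)) (Function('j')(F, B) = Add(Mul(Add(49, 11), F), 12) = Add(Mul(60, F), 12) = Add(12, Mul(60, F)))
Add(Add(-22967, Function('j')(14, 54)), Mul(-1, -8924)) = Add(Add(-22967, Add(12, Mul(60, 14))), Mul(-1, -8924)) = Add(Add(-22967, Add(12, 840)), 8924) = Add(Add(-22967, 852), 8924) = Add(-22115, 8924) = -13191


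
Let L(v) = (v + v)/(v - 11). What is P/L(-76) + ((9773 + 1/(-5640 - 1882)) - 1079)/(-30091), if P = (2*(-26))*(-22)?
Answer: 2814709420309/4300545538 ≈ 654.50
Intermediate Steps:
P = 1144 (P = -52*(-22) = 1144)
L(v) = 2*v/(-11 + v) (L(v) = (2*v)/(-11 + v) = 2*v/(-11 + v))
P/L(-76) + ((9773 + 1/(-5640 - 1882)) - 1079)/(-30091) = 1144/((2*(-76)/(-11 - 76))) + ((9773 + 1/(-5640 - 1882)) - 1079)/(-30091) = 1144/((2*(-76)/(-87))) + ((9773 + 1/(-7522)) - 1079)*(-1/30091) = 1144/((2*(-76)*(-1/87))) + ((9773 - 1/7522) - 1079)*(-1/30091) = 1144/(152/87) + (73512505/7522 - 1079)*(-1/30091) = 1144*(87/152) + (65396267/7522)*(-1/30091) = 12441/19 - 65396267/226344502 = 2814709420309/4300545538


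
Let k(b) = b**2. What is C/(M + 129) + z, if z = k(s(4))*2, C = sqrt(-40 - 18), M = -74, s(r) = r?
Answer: 32 + I*sqrt(58)/55 ≈ 32.0 + 0.13847*I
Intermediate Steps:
C = I*sqrt(58) (C = sqrt(-58) = I*sqrt(58) ≈ 7.6158*I)
z = 32 (z = 4**2*2 = 16*2 = 32)
C/(M + 129) + z = (I*sqrt(58))/(-74 + 129) + 32 = (I*sqrt(58))/55 + 32 = (I*sqrt(58))*(1/55) + 32 = I*sqrt(58)/55 + 32 = 32 + I*sqrt(58)/55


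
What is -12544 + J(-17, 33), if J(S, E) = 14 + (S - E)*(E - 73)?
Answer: -10530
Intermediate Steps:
J(S, E) = 14 + (-73 + E)*(S - E) (J(S, E) = 14 + (S - E)*(-73 + E) = 14 + (-73 + E)*(S - E))
-12544 + J(-17, 33) = -12544 + (14 - 1*33² - 73*(-17) + 73*33 + 33*(-17)) = -12544 + (14 - 1*1089 + 1241 + 2409 - 561) = -12544 + (14 - 1089 + 1241 + 2409 - 561) = -12544 + 2014 = -10530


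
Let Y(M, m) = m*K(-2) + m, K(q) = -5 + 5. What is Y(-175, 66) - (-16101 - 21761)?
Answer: 37928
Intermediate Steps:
K(q) = 0
Y(M, m) = m (Y(M, m) = m*0 + m = 0 + m = m)
Y(-175, 66) - (-16101 - 21761) = 66 - (-16101 - 21761) = 66 - 1*(-37862) = 66 + 37862 = 37928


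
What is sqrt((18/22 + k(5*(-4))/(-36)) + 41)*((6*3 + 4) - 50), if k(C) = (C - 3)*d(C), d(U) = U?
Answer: -140*sqrt(1265)/33 ≈ -150.89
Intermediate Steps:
k(C) = C*(-3 + C) (k(C) = (C - 3)*C = (-3 + C)*C = C*(-3 + C))
sqrt((18/22 + k(5*(-4))/(-36)) + 41)*((6*3 + 4) - 50) = sqrt((18/22 + ((5*(-4))*(-3 + 5*(-4)))/(-36)) + 41)*((6*3 + 4) - 50) = sqrt((18*(1/22) - 20*(-3 - 20)*(-1/36)) + 41)*((18 + 4) - 50) = sqrt((9/11 - 20*(-23)*(-1/36)) + 41)*(22 - 50) = sqrt((9/11 + 460*(-1/36)) + 41)*(-28) = sqrt((9/11 - 115/9) + 41)*(-28) = sqrt(-1184/99 + 41)*(-28) = sqrt(2875/99)*(-28) = (5*sqrt(1265)/33)*(-28) = -140*sqrt(1265)/33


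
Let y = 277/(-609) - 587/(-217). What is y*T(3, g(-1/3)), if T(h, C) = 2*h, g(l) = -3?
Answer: 84964/6293 ≈ 13.501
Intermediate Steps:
y = 42482/18879 (y = 277*(-1/609) - 587*(-1/217) = -277/609 + 587/217 = 42482/18879 ≈ 2.2502)
y*T(3, g(-1/3)) = 42482*(2*3)/18879 = (42482/18879)*6 = 84964/6293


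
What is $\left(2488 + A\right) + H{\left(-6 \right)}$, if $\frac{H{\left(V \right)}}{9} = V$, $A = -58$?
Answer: $2376$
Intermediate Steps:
$H{\left(V \right)} = 9 V$
$\left(2488 + A\right) + H{\left(-6 \right)} = \left(2488 - 58\right) + 9 \left(-6\right) = 2430 - 54 = 2376$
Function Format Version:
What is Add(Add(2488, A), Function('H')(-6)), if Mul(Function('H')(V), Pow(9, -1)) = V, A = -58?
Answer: 2376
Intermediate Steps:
Function('H')(V) = Mul(9, V)
Add(Add(2488, A), Function('H')(-6)) = Add(Add(2488, -58), Mul(9, -6)) = Add(2430, -54) = 2376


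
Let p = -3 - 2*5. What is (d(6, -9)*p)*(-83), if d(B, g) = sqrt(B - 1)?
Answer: 1079*sqrt(5) ≈ 2412.7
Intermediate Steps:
d(B, g) = sqrt(-1 + B)
p = -13 (p = -3 - 10 = -13)
(d(6, -9)*p)*(-83) = (sqrt(-1 + 6)*(-13))*(-83) = (sqrt(5)*(-13))*(-83) = -13*sqrt(5)*(-83) = 1079*sqrt(5)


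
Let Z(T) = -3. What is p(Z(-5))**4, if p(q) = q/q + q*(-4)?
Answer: 28561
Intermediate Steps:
p(q) = 1 - 4*q
p(Z(-5))**4 = (1 - 4*(-3))**4 = (1 + 12)**4 = 13**4 = 28561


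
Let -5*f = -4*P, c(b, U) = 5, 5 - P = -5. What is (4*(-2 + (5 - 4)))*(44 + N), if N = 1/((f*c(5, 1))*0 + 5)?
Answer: -884/5 ≈ -176.80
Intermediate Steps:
P = 10 (P = 5 - 1*(-5) = 5 + 5 = 10)
f = 8 (f = -(-4)*10/5 = -1/5*(-40) = 8)
N = 1/5 (N = 1/((8*5)*0 + 5) = 1/(40*0 + 5) = 1/(0 + 5) = 1/5 ≈ 0.20000)
(4*(-2 + (5 - 4)))*(44 + N) = (4*(-2 + (5 - 4)))*(44 + 1/5) = (4*(-2 + 1))*(221/5) = (4*(-1))*(221/5) = -4*221/5 = -884/5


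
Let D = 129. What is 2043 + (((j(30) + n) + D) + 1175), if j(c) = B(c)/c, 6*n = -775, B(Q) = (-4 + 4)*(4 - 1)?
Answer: 19307/6 ≈ 3217.8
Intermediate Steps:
B(Q) = 0 (B(Q) = 0*3 = 0)
n = -775/6 (n = (⅙)*(-775) = -775/6 ≈ -129.17)
j(c) = 0 (j(c) = 0/c = 0)
2043 + (((j(30) + n) + D) + 1175) = 2043 + (((0 - 775/6) + 129) + 1175) = 2043 + ((-775/6 + 129) + 1175) = 2043 + (-⅙ + 1175) = 2043 + 7049/6 = 19307/6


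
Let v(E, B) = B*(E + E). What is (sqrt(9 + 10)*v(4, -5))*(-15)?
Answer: 600*sqrt(19) ≈ 2615.3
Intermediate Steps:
v(E, B) = 2*B*E (v(E, B) = B*(2*E) = 2*B*E)
(sqrt(9 + 10)*v(4, -5))*(-15) = (sqrt(9 + 10)*(2*(-5)*4))*(-15) = (sqrt(19)*(-40))*(-15) = -40*sqrt(19)*(-15) = 600*sqrt(19)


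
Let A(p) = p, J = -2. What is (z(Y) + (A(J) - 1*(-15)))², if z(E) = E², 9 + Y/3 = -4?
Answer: 2353156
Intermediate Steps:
Y = -39 (Y = -27 + 3*(-4) = -27 - 12 = -39)
(z(Y) + (A(J) - 1*(-15)))² = ((-39)² + (-2 - 1*(-15)))² = (1521 + (-2 + 15))² = (1521 + 13)² = 1534² = 2353156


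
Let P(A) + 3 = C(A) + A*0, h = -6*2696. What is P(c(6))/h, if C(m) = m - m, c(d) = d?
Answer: 1/5392 ≈ 0.00018546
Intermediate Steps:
h = -16176
C(m) = 0
P(A) = -3 (P(A) = -3 + (0 + A*0) = -3 + (0 + 0) = -3 + 0 = -3)
P(c(6))/h = -3/(-16176) = -3*(-1/16176) = 1/5392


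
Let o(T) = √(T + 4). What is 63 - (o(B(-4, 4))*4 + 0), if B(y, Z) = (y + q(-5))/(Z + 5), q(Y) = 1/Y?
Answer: 63 - 4*√795/15 ≈ 55.481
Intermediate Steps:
q(Y) = 1/Y
B(y, Z) = (-⅕ + y)/(5 + Z) (B(y, Z) = (y + 1/(-5))/(Z + 5) = (y - ⅕)/(5 + Z) = (-⅕ + y)/(5 + Z))
o(T) = √(4 + T)
63 - (o(B(-4, 4))*4 + 0) = 63 - (√(4 + (-⅕ - 4)/(5 + 4))*4 + 0) = 63 - (√(4 - 21/5/9)*4 + 0) = 63 - (√(4 + (⅑)*(-21/5))*4 + 0) = 63 - (√(4 - 7/15)*4 + 0) = 63 - (√(53/15)*4 + 0) = 63 - ((√795/15)*4 + 0) = 63 - (4*√795/15 + 0) = 63 - 4*√795/15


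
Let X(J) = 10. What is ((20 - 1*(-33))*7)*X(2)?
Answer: 3710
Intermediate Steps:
((20 - 1*(-33))*7)*X(2) = ((20 - 1*(-33))*7)*10 = ((20 + 33)*7)*10 = (53*7)*10 = 371*10 = 3710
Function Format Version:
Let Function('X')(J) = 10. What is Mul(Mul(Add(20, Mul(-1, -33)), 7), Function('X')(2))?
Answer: 3710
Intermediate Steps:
Mul(Mul(Add(20, Mul(-1, -33)), 7), Function('X')(2)) = Mul(Mul(Add(20, Mul(-1, -33)), 7), 10) = Mul(Mul(Add(20, 33), 7), 10) = Mul(Mul(53, 7), 10) = Mul(371, 10) = 3710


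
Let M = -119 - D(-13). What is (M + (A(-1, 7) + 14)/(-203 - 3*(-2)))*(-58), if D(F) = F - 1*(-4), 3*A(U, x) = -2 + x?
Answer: 3773306/591 ≈ 6384.6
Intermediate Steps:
A(U, x) = -⅔ + x/3 (A(U, x) = (-2 + x)/3 = -⅔ + x/3)
D(F) = 4 + F (D(F) = F + 4 = 4 + F)
M = -110 (M = -119 - (4 - 13) = -119 - 1*(-9) = -119 + 9 = -110)
(M + (A(-1, 7) + 14)/(-203 - 3*(-2)))*(-58) = (-110 + ((-⅔ + (⅓)*7) + 14)/(-203 - 3*(-2)))*(-58) = (-110 + ((-⅔ + 7/3) + 14)/(-203 + 6))*(-58) = (-110 + (5/3 + 14)/(-197))*(-58) = (-110 + (47/3)*(-1/197))*(-58) = (-110 - 47/591)*(-58) = -65057/591*(-58) = 3773306/591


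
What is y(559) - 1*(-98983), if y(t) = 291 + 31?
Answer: 99305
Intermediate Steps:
y(t) = 322
y(559) - 1*(-98983) = 322 - 1*(-98983) = 322 + 98983 = 99305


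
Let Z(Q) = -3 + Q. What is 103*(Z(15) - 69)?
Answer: -5871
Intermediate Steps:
103*(Z(15) - 69) = 103*((-3 + 15) - 69) = 103*(12 - 69) = 103*(-57) = -5871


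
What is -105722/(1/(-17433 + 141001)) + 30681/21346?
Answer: -278861072194535/21346 ≈ -1.3064e+10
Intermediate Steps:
-105722/(1/(-17433 + 141001)) + 30681/21346 = -105722/(1/123568) + 30681*(1/21346) = -105722/1/123568 + 30681/21346 = -105722*123568 + 30681/21346 = -13063856096 + 30681/21346 = -278861072194535/21346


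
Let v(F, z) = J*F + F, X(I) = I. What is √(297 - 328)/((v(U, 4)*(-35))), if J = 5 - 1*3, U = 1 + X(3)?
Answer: -I*√31/420 ≈ -0.013257*I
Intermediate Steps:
U = 4 (U = 1 + 3 = 4)
J = 2 (J = 5 - 3 = 2)
v(F, z) = 3*F (v(F, z) = 2*F + F = 3*F)
√(297 - 328)/((v(U, 4)*(-35))) = √(297 - 328)/(((3*4)*(-35))) = √(-31)/((12*(-35))) = (I*√31)/(-420) = (I*√31)*(-1/420) = -I*√31/420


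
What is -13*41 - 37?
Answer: -570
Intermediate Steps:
-13*41 - 37 = -533 - 37 = -570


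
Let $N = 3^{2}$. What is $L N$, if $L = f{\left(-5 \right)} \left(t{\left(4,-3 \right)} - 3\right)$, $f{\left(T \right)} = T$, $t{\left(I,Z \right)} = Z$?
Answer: $270$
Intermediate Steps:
$N = 9$
$L = 30$ ($L = - 5 \left(-3 - 3\right) = \left(-5\right) \left(-6\right) = 30$)
$L N = 30 \cdot 9 = 270$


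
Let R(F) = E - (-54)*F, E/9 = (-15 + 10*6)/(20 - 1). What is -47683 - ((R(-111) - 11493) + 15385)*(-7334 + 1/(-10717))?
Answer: -3116943025816/203623 ≈ -1.5307e+7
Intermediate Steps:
E = 405/19 (E = 9*((-15 + 10*6)/(20 - 1)) = 9*((-15 + 60)/19) = 9*(45*(1/19)) = 9*(45/19) = 405/19 ≈ 21.316)
R(F) = 405/19 + 54*F (R(F) = 405/19 - (-54)*F = 405/19 + 54*F)
-47683 - ((R(-111) - 11493) + 15385)*(-7334 + 1/(-10717)) = -47683 - (((405/19 + 54*(-111)) - 11493) + 15385)*(-7334 + 1/(-10717)) = -47683 - (((405/19 - 5994) - 11493) + 15385)*(-7334 - 1/10717) = -47683 - ((-113481/19 - 11493) + 15385)*(-78598479)/10717 = -47683 - (-331848/19 + 15385)*(-78598479)/10717 = -47683 - (-39533)*(-78598479)/(19*10717) = -47683 - 1*3107233670307/203623 = -47683 - 3107233670307/203623 = -3116943025816/203623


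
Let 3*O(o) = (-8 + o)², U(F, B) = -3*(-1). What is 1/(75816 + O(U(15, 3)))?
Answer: 3/227473 ≈ 1.3188e-5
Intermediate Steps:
U(F, B) = 3 (U(F, B) = -3*(-1) = 3)
O(o) = (-8 + o)²/3
1/(75816 + O(U(15, 3))) = 1/(75816 + (-8 + 3)²/3) = 1/(75816 + (⅓)*(-5)²) = 1/(75816 + (⅓)*25) = 1/(75816 + 25/3) = 1/(227473/3) = 3/227473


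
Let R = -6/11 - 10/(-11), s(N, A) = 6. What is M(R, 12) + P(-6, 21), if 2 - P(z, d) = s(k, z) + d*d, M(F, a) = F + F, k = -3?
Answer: -4887/11 ≈ -444.27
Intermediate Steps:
R = 4/11 (R = -6*1/11 - 10*(-1/11) = -6/11 + 10/11 = 4/11 ≈ 0.36364)
M(F, a) = 2*F
P(z, d) = -4 - d² (P(z, d) = 2 - (6 + d*d) = 2 - (6 + d²) = 2 + (-6 - d²) = -4 - d²)
M(R, 12) + P(-6, 21) = 2*(4/11) + (-4 - 1*21²) = 8/11 + (-4 - 1*441) = 8/11 + (-4 - 441) = 8/11 - 445 = -4887/11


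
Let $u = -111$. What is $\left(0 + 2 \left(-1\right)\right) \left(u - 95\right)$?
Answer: $412$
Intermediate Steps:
$\left(0 + 2 \left(-1\right)\right) \left(u - 95\right) = \left(0 + 2 \left(-1\right)\right) \left(-111 - 95\right) = \left(0 - 2\right) \left(-206\right) = \left(-2\right) \left(-206\right) = 412$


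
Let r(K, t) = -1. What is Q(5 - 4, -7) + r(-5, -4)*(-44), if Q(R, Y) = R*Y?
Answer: 37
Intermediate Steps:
Q(5 - 4, -7) + r(-5, -4)*(-44) = (5 - 4)*(-7) - 1*(-44) = 1*(-7) + 44 = -7 + 44 = 37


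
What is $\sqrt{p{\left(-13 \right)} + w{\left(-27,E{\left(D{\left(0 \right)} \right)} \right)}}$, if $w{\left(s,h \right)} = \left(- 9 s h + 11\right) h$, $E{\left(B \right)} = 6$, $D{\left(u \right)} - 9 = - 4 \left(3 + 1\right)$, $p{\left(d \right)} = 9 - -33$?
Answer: $6 \sqrt{246} \approx 94.106$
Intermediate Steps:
$p{\left(d \right)} = 42$ ($p{\left(d \right)} = 9 + 33 = 42$)
$D{\left(u \right)} = -7$ ($D{\left(u \right)} = 9 - 4 \left(3 + 1\right) = 9 - 16 = -7$)
$w{\left(s,h \right)} = h \left(11 - 9 h s\right)$ ($w{\left(s,h \right)} = \left(- 9 h s + 11\right) h = \left(11 - 9 h s\right) h = h \left(11 - 9 h s\right)$)
$\sqrt{p{\left(-13 \right)} + w{\left(-27,E{\left(D{\left(0 \right)} \right)} \right)}} = \sqrt{42 + 6 \left(11 - 54 \left(-27\right)\right)} = \sqrt{42 + 6 \left(11 + 1458\right)} = \sqrt{42 + 6 \cdot 1469} = \sqrt{42 + 8814} = \sqrt{8856} = 6 \sqrt{246}$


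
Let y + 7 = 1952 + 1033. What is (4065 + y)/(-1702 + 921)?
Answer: -7043/781 ≈ -9.0179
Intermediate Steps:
y = 2978 (y = -7 + (1952 + 1033) = -7 + 2985 = 2978)
(4065 + y)/(-1702 + 921) = (4065 + 2978)/(-1702 + 921) = 7043/(-781) = 7043*(-1/781) = -7043/781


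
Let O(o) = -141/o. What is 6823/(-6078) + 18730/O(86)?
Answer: -3263760961/285666 ≈ -11425.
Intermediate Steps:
6823/(-6078) + 18730/O(86) = 6823/(-6078) + 18730/((-141/86)) = 6823*(-1/6078) + 18730/((-141*1/86)) = -6823/6078 + 18730/(-141/86) = -6823/6078 + 18730*(-86/141) = -6823/6078 - 1610780/141 = -3263760961/285666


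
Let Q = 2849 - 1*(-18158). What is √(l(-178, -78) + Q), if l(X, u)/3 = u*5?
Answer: √19837 ≈ 140.84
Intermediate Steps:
l(X, u) = 15*u (l(X, u) = 3*(u*5) = 3*(5*u) = 15*u)
Q = 21007 (Q = 2849 + 18158 = 21007)
√(l(-178, -78) + Q) = √(15*(-78) + 21007) = √(-1170 + 21007) = √19837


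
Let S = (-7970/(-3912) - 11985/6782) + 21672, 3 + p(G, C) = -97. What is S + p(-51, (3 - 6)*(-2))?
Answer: 143084467117/6632796 ≈ 21572.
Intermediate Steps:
p(G, C) = -100 (p(G, C) = -3 - 97 = -100)
S = 143747746717/6632796 (S = (-7970*(-1/3912) - 11985*1/6782) + 21672 = (3985/1956 - 11985/6782) + 21672 = 1791805/6632796 + 21672 = 143747746717/6632796 ≈ 21672.)
S + p(-51, (3 - 6)*(-2)) = 143747746717/6632796 - 100 = 143084467117/6632796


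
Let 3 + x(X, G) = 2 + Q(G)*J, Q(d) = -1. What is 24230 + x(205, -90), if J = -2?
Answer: 24231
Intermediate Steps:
x(X, G) = 1 (x(X, G) = -3 + (2 - 1*(-2)) = -3 + (2 + 2) = -3 + 4 = 1)
24230 + x(205, -90) = 24230 + 1 = 24231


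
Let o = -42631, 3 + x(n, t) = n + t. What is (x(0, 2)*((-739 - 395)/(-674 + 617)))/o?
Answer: 378/809989 ≈ 0.00046667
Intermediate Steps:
x(n, t) = -3 + n + t (x(n, t) = -3 + (n + t) = -3 + n + t)
(x(0, 2)*((-739 - 395)/(-674 + 617)))/o = ((-3 + 0 + 2)*((-739 - 395)/(-674 + 617)))/(-42631) = -(-1134)/(-57)*(-1/42631) = -(-1134)*(-1)/57*(-1/42631) = -1*378/19*(-1/42631) = -378/19*(-1/42631) = 378/809989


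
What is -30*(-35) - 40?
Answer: 1010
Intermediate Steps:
-30*(-35) - 40 = 1050 - 40 = 1010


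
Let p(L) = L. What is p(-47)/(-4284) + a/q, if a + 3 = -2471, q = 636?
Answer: -880727/227052 ≈ -3.8790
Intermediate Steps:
a = -2474 (a = -3 - 2471 = -2474)
p(-47)/(-4284) + a/q = -47/(-4284) - 2474/636 = -47*(-1/4284) - 2474*1/636 = 47/4284 - 1237/318 = -880727/227052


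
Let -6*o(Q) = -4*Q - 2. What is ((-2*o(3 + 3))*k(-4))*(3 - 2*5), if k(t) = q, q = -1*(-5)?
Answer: 910/3 ≈ 303.33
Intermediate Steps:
o(Q) = 1/3 + 2*Q/3 (o(Q) = -(-4*Q - 2)/6 = -(-2 - 4*Q)/6 = 1/3 + 2*Q/3)
q = 5
k(t) = 5
((-2*o(3 + 3))*k(-4))*(3 - 2*5) = (-2*(1/3 + 2*(3 + 3)/3)*5)*(3 - 2*5) = (-2*(1/3 + (2/3)*6)*5)*(3 - 10) = (-2*(1/3 + 4)*5)*(-7) = (-2*13/3*5)*(-7) = -26/3*5*(-7) = -130/3*(-7) = 910/3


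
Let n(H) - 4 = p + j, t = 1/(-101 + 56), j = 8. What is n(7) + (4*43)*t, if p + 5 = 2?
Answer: 233/45 ≈ 5.1778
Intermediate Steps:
p = -3 (p = -5 + 2 = -3)
t = -1/45 (t = 1/(-45) = -1/45 ≈ -0.022222)
n(H) = 9 (n(H) = 4 + (-3 + 8) = 4 + 5 = 9)
n(7) + (4*43)*t = 9 + (4*43)*(-1/45) = 9 + 172*(-1/45) = 9 - 172/45 = 233/45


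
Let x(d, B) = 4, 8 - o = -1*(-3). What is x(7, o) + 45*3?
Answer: 139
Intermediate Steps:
o = 5 (o = 8 - (-1)*(-3) = 8 - 1*3 = 8 - 3 = 5)
x(7, o) + 45*3 = 4 + 45*3 = 4 + 135 = 139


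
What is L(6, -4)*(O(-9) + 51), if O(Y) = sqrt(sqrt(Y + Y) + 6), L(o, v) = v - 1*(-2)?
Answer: -102 - 2*sqrt(6 + 3*I*sqrt(2)) ≈ -107.17 - 1.6422*I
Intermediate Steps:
L(o, v) = 2 + v (L(o, v) = v + 2 = 2 + v)
O(Y) = sqrt(6 + sqrt(2)*sqrt(Y)) (O(Y) = sqrt(sqrt(2*Y) + 6) = sqrt(sqrt(2)*sqrt(Y) + 6) = sqrt(6 + sqrt(2)*sqrt(Y)))
L(6, -4)*(O(-9) + 51) = (2 - 4)*(sqrt(6 + sqrt(2)*sqrt(-9)) + 51) = -2*(sqrt(6 + sqrt(2)*(3*I)) + 51) = -2*(sqrt(6 + 3*I*sqrt(2)) + 51) = -2*(51 + sqrt(6 + 3*I*sqrt(2))) = -102 - 2*sqrt(6 + 3*I*sqrt(2))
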